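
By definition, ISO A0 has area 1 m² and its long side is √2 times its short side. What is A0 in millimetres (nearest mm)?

841 × 1189 mm

Let the short side be w mm. Then the long side is w√2 and w · w√2 = 10⁶ mm².
w² = 10⁶/√2, so w = 1000 / 2^(1/4) ≈ 840.9 mm; long side = 1000 · 2^(1/4) ≈ 1189.2 mm.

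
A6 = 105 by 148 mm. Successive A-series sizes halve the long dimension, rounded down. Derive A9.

37 × 52 mm

A7: ⌊148/2⌋ × 105 = 74 × 105 mm
A8: ⌊105/2⌋ × 74 = 52 × 74 mm
A9: ⌊74/2⌋ × 52 = 37 × 52 mm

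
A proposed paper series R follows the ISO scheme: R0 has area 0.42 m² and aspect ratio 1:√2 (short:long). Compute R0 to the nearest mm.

Let the short side be w mm. Then w · w√2 = 0.42 m² = 420,000 mm².
w² = 420,000/√2, so w ≈ 545.0 mm; long side = w√2 ≈ 770.7 mm.

545 × 771 mm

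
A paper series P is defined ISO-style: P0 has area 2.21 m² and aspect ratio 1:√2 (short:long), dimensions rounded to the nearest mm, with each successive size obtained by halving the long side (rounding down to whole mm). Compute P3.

Let P0's short side be w mm. w · w√2 = 2.21 m² = 2,210,000 mm², so w ≈ 1250.1 mm and w√2 ≈ 1767.9 mm → P0 = 1250 × 1768 mm.
P1: ⌊1768/2⌋ × 1250 = 884 × 1250 mm
P2: ⌊1250/2⌋ × 884 = 625 × 884 mm
P3: ⌊884/2⌋ × 625 = 442 × 625 mm

442 × 625 mm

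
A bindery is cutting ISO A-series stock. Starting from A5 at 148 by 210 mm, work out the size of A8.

A6: ⌊210/2⌋ × 148 = 105 × 148 mm
A7: ⌊148/2⌋ × 105 = 74 × 105 mm
A8: ⌊105/2⌋ × 74 = 52 × 74 mm

52 × 74 mm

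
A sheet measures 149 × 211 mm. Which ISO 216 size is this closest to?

A5 (148 × 210 mm)

Aspect ratio 211/149 ≈ 1.416 — close to the ISO √2 ≈ 1.414.
In the A-series (A0 area = 1 m²): A5 = 148 × 210 mm.
Off by 2 mm total — nearest standard size.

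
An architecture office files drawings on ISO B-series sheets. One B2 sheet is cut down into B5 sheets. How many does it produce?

8

Each ISO step halves the sheet: 1 × B2 → 2 × B3 → 4 × B4 → 8 × B5
From B2 to B5 is 3 halving steps: 2^3 = 8.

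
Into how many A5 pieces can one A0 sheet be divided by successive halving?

A0 = 841 × 1189 mm; A5 = 148 × 210 mm.
Each halving step doubles the count; 5 steps from A0 to A5.
2^5 = 32.

32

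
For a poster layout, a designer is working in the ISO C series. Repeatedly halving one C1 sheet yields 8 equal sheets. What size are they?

C4

8 = 2^3, so 3 halving steps.
C1 → C2 → … → C4 after 3 steps.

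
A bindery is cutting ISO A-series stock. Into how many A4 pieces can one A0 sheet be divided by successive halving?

16

A0 = 841 × 1189 mm; A4 = 210 × 297 mm.
Each halving step doubles the count; 4 steps from A0 to A4.
2^4 = 16.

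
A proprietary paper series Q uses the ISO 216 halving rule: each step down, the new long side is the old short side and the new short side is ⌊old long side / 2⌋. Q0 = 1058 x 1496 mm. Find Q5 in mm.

187 × 264 mm

Q1 = 748 × 1058 mm (from Q0 by 1 halving).
Q2: ⌊1058/2⌋ × 748 = 529 × 748 mm
Q3: ⌊748/2⌋ × 529 = 374 × 529 mm
Q4: ⌊529/2⌋ × 374 = 264 × 374 mm
Q5: ⌊374/2⌋ × 264 = 187 × 264 mm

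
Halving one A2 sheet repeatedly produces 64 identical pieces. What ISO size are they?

A8

64 = 2^6, so 6 halving steps.
A2 → A3 → … → A8 after 6 steps.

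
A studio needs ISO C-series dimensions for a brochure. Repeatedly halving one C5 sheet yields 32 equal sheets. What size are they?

32 = 2^5, so 5 halving steps.
C5 → C6 → … → C10 after 5 steps.

C10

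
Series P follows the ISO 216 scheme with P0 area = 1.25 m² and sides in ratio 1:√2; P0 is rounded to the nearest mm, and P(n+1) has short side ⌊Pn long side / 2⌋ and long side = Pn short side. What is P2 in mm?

470 × 665 mm

Let P0's short side be w mm. w · w√2 = 1.25 m² = 1,250,000 mm², so w ≈ 940.2 mm and w√2 ≈ 1329.6 mm → P0 = 940 × 1330 mm.
P1: ⌊1330/2⌋ × 940 = 665 × 940 mm
P2: ⌊940/2⌋ × 665 = 470 × 665 mm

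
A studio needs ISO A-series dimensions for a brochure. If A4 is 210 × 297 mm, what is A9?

A5: ⌊297/2⌋ × 210 = 148 × 210 mm
A6: ⌊210/2⌋ × 148 = 105 × 148 mm
A7: ⌊148/2⌋ × 105 = 74 × 105 mm
A8: ⌊105/2⌋ × 74 = 52 × 74 mm
A9: ⌊74/2⌋ × 52 = 37 × 52 mm

37 × 52 mm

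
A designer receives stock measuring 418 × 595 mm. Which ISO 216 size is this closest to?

Aspect ratio 595/418 ≈ 1.423 — close to the ISO √2 ≈ 1.414.
In the A-series (A0 area = 1 m²): A2 = 420 × 594 mm.
Off by 3 mm total — nearest standard size.

A2 (420 × 594 mm)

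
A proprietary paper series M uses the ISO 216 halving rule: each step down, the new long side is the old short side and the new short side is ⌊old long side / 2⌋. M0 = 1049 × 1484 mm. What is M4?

M1: ⌊1484/2⌋ × 1049 = 742 × 1049 mm
M2: ⌊1049/2⌋ × 742 = 524 × 742 mm
M3: ⌊742/2⌋ × 524 = 371 × 524 mm
M4: ⌊524/2⌋ × 371 = 262 × 371 mm

262 × 371 mm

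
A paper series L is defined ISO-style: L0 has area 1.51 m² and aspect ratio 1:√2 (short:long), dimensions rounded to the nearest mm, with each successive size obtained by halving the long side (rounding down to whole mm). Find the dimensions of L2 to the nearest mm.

516 × 730 mm

Let L0's short side be w mm. w · w√2 = 1.51 m² = 1,510,000 mm², so w ≈ 1033.3 mm and w√2 ≈ 1461.3 mm → L0 = 1033 × 1461 mm.
L1: ⌊1461/2⌋ × 1033 = 730 × 1033 mm
L2: ⌊1033/2⌋ × 730 = 516 × 730 mm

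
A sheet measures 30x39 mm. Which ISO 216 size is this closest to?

Aspect ratio 39/30 ≈ 1.300 (ISO target is √2 ≈ 1.414).
In the C-series (envelope sizes, between A and B): C10 = 28 × 40 mm.
Off by 3 mm total — nearest standard size.

C10 (28 × 40 mm)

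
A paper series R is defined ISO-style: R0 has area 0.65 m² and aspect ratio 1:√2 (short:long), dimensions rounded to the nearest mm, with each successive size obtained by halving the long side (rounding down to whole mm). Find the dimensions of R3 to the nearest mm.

Let R0's short side be w mm. w · w√2 = 0.65 m² = 650,000 mm², so w ≈ 678.0 mm and w√2 ≈ 958.8 mm → R0 = 678 × 959 mm.
R1: ⌊959/2⌋ × 678 = 479 × 678 mm
R2: ⌊678/2⌋ × 479 = 339 × 479 mm
R3: ⌊479/2⌋ × 339 = 239 × 339 mm

239 × 339 mm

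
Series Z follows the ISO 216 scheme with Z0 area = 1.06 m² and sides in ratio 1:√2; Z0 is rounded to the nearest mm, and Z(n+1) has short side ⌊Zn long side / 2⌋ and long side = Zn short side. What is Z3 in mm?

Let Z0's short side be w mm. w · w√2 = 1.06 m² = 1,060,000 mm², so w ≈ 865.8 mm and w√2 ≈ 1224.4 mm → Z0 = 866 × 1224 mm.
Z1: ⌊1224/2⌋ × 866 = 612 × 866 mm
Z2: ⌊866/2⌋ × 612 = 433 × 612 mm
Z3: ⌊612/2⌋ × 433 = 306 × 433 mm

306 × 433 mm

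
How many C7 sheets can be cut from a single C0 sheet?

128

Each ISO step halves the sheet: 1 × C0 → 2 × C1 → 4 × C2 → 8 × C3 → …
From C0 to C7 is 7 halving steps: 2^7 = 128.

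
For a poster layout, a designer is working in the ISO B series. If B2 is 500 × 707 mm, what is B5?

176 × 250 mm

B3: ⌊707/2⌋ × 500 = 353 × 500 mm
B4: ⌊500/2⌋ × 353 = 250 × 353 mm
B5: ⌊353/2⌋ × 250 = 176 × 250 mm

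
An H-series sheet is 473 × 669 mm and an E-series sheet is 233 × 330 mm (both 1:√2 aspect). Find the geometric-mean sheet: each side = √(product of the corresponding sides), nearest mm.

Short side: √(473 · 233) = √110209 ≈ 332.0 → 332 mm
Long side: √(669 · 330) = √220770 ≈ 469.9 → 470 mm

332 × 470 mm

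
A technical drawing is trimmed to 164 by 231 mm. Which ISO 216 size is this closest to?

Aspect ratio 231/164 ≈ 1.409 — close to the ISO √2 ≈ 1.414.
In the C-series (envelope sizes, between A and B): C5 = 162 × 229 mm.
Off by 4 mm total — nearest standard size.

C5 (162 × 229 mm)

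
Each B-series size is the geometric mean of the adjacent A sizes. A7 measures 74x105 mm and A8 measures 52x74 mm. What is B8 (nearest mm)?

62 × 88 mm

Short side: √(74 · 52) = √3848 ≈ 62.0 → 62 mm
Long side: √(105 · 74) = √7770 ≈ 88.1 → 88 mm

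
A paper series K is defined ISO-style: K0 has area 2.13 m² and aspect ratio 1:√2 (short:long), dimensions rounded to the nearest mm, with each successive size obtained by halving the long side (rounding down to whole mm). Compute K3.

Let K0's short side be w mm. w · w√2 = 2.13 m² = 2,130,000 mm², so w ≈ 1227.2 mm and w√2 ≈ 1735.6 mm → K0 = 1227 × 1736 mm.
K1: ⌊1736/2⌋ × 1227 = 868 × 1227 mm
K2: ⌊1227/2⌋ × 868 = 613 × 868 mm
K3: ⌊868/2⌋ × 613 = 434 × 613 mm

434 × 613 mm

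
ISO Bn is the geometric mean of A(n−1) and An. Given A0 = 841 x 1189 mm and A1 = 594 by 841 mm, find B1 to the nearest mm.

Short side: √(841 · 594) = √499554 ≈ 706.8 → 707 mm
Long side: √(1189 · 841) = √999949 ≈ 1000.0 → 1000 mm

707 × 1000 mm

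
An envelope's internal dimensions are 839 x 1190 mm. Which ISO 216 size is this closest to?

Aspect ratio 1190/839 ≈ 1.418 — close to the ISO √2 ≈ 1.414.
In the A-series (A0 area = 1 m²): A0 = 841 × 1189 mm.
Off by 3 mm total — nearest standard size.

A0 (841 × 1189 mm)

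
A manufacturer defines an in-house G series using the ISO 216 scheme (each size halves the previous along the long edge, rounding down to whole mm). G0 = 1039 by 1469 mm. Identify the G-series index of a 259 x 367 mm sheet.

G4

G0: 1039 × 1469 mm
G1: 734 × 1039 mm
G2: 519 × 734 mm
G3: 367 × 519 mm
G4: 259 × 367 mm
G5: 183 × 259 mm
→ matches G4.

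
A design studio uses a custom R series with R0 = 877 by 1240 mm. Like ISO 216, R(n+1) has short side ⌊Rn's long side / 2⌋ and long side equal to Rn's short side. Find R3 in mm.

R1: ⌊1240/2⌋ × 877 = 620 × 877 mm
R2: ⌊877/2⌋ × 620 = 438 × 620 mm
R3: ⌊620/2⌋ × 438 = 310 × 438 mm

310 × 438 mm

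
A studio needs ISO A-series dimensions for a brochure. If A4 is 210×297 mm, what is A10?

A5: ⌊297/2⌋ × 210 = 148 × 210 mm
A6: ⌊210/2⌋ × 148 = 105 × 148 mm
A7: ⌊148/2⌋ × 105 = 74 × 105 mm
A8: ⌊105/2⌋ × 74 = 52 × 74 mm
A9: ⌊74/2⌋ × 52 = 37 × 52 mm
A10: ⌊52/2⌋ × 37 = 26 × 37 mm

26 × 37 mm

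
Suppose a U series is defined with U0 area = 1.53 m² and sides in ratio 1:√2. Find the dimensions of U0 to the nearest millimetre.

1040 × 1471 mm

Let the short side be w mm. Then w · w√2 = 1.53 m² = 1,530,000 mm².
w² = 1,530,000/√2, so w ≈ 1040.1 mm; long side = w√2 ≈ 1471.0 mm.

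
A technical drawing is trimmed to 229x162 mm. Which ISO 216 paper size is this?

Aspect ratio 229/162 ≈ 1.414 — close to the ISO √2 ≈ 1.414.
In the C-series (envelope sizes, between A and B): C5 = 162 × 229 mm.

C5 (162 × 229 mm)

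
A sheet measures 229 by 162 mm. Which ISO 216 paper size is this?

Aspect ratio 229/162 ≈ 1.414 — close to the ISO √2 ≈ 1.414.
In the C-series (envelope sizes, between A and B): C5 = 162 × 229 mm.

C5 (162 × 229 mm)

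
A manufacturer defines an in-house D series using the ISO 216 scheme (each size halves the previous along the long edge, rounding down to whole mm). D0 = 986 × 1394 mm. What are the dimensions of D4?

D1: ⌊1394/2⌋ × 986 = 697 × 986 mm
D2: ⌊986/2⌋ × 697 = 493 × 697 mm
D3: ⌊697/2⌋ × 493 = 348 × 493 mm
D4: ⌊493/2⌋ × 348 = 246 × 348 mm

246 × 348 mm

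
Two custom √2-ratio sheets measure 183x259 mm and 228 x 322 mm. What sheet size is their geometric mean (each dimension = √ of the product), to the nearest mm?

204 × 289 mm

Short side: √(183 · 228) = √41724 ≈ 204.3 → 204 mm
Long side: √(259 · 322) = √83398 ≈ 288.8 → 289 mm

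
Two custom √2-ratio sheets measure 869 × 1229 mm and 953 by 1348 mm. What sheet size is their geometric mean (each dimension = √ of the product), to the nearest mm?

Short side: √(869 · 953) = √828157 ≈ 910.0 → 910 mm
Long side: √(1229 · 1348) = √1656692 ≈ 1287.1 → 1287 mm

910 × 1287 mm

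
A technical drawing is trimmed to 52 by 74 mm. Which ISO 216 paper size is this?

Aspect ratio 74/52 ≈ 1.423 — close to the ISO √2 ≈ 1.414.
In the A-series (A0 area = 1 m²): A8 = 52 × 74 mm.

A8 (52 × 74 mm)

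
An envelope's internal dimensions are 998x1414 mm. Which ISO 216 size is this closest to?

Aspect ratio 1414/998 ≈ 1.417 — close to the ISO √2 ≈ 1.414.
In the B-series (B0 = 1000 × 1414 mm): B0 = 1000 × 1414 mm.
Off by 2 mm total — nearest standard size.

B0 (1000 × 1414 mm)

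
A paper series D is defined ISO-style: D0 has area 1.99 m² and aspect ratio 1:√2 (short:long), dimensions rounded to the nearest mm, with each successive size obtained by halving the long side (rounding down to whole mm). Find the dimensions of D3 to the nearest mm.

419 × 593 mm

Let D0's short side be w mm. w · w√2 = 1.99 m² = 1,990,000 mm², so w ≈ 1186.2 mm and w√2 ≈ 1677.6 mm → D0 = 1186 × 1678 mm.
D1: ⌊1678/2⌋ × 1186 = 839 × 1186 mm
D2: ⌊1186/2⌋ × 839 = 593 × 839 mm
D3: ⌊839/2⌋ × 593 = 419 × 593 mm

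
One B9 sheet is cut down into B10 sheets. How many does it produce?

B9 = 44 × 62 mm; B10 = 31 × 44 mm.
Each halving step doubles the count; 1 step from B9 to B10.
2^1 = 2.

2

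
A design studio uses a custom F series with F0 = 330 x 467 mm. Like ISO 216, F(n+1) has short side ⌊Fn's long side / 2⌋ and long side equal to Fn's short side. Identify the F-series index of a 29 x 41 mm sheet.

F7

F0: 330 × 467 mm
F1: 233 × 330 mm
F2: 165 × 233 mm
F3: 116 × 165 mm
F4: 82 × 116 mm
F5: 58 × 82 mm
F6: 41 × 58 mm
F7: 29 × 41 mm
F8: 20 × 29 mm
→ matches F7.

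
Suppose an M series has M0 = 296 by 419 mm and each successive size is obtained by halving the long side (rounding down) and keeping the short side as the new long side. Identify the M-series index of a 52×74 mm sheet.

M5

M0: 296 × 419 mm
M1: 209 × 296 mm
M2: 148 × 209 mm
M3: 104 × 148 mm
M4: 74 × 104 mm
M5: 52 × 74 mm
M6: 37 × 52 mm
→ matches M5.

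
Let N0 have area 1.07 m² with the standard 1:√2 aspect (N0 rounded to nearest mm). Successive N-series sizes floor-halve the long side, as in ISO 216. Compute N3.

307 × 435 mm

Let N0's short side be w mm. w · w√2 = 1.07 m² = 1,070,000 mm², so w ≈ 869.8 mm and w√2 ≈ 1230.1 mm → N0 = 870 × 1230 mm.
N1: ⌊1230/2⌋ × 870 = 615 × 870 mm
N2: ⌊870/2⌋ × 615 = 435 × 615 mm
N3: ⌊615/2⌋ × 435 = 307 × 435 mm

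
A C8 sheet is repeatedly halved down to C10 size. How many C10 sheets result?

4

C8 = 57 × 81 mm; C10 = 28 × 40 mm.
Each halving step doubles the count; 2 steps from C8 to C10.
2^2 = 4.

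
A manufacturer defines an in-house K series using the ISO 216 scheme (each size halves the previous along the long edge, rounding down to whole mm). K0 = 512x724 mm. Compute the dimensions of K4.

K1: ⌊724/2⌋ × 512 = 362 × 512 mm
K2: ⌊512/2⌋ × 362 = 256 × 362 mm
K3: ⌊362/2⌋ × 256 = 181 × 256 mm
K4: ⌊256/2⌋ × 181 = 128 × 181 mm

128 × 181 mm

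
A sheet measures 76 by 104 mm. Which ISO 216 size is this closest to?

A7 (74 × 105 mm)

Aspect ratio 104/76 ≈ 1.368 (ISO target is √2 ≈ 1.414).
In the A-series (A0 area = 1 m²): A7 = 74 × 105 mm.
Off by 3 mm total — nearest standard size.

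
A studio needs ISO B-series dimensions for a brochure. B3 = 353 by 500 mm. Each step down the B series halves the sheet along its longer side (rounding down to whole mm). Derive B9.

B4: ⌊500/2⌋ × 353 = 250 × 353 mm
B5: ⌊353/2⌋ × 250 = 176 × 250 mm
B6: ⌊250/2⌋ × 176 = 125 × 176 mm
B7: ⌊176/2⌋ × 125 = 88 × 125 mm
B8: ⌊125/2⌋ × 88 = 62 × 88 mm
B9: ⌊88/2⌋ × 62 = 44 × 62 mm

44 × 62 mm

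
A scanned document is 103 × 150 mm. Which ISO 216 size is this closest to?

Aspect ratio 150/103 ≈ 1.456 (ISO target is √2 ≈ 1.414).
In the A-series (A0 area = 1 m²): A6 = 105 × 148 mm.
Off by 4 mm total — nearest standard size.

A6 (105 × 148 mm)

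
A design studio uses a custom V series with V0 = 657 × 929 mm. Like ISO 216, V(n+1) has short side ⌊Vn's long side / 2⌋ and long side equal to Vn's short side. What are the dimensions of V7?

58 × 82 mm

V1 = 464 × 657 mm (from V0 by 1 halving).
V2: ⌊657/2⌋ × 464 = 328 × 464 mm
V3: ⌊464/2⌋ × 328 = 232 × 328 mm
V4: ⌊328/2⌋ × 232 = 164 × 232 mm
V5: ⌊232/2⌋ × 164 = 116 × 164 mm
V6: ⌊164/2⌋ × 116 = 82 × 116 mm
V7: ⌊116/2⌋ × 82 = 58 × 82 mm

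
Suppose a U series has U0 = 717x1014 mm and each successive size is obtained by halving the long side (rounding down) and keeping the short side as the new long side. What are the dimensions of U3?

U1: ⌊1014/2⌋ × 717 = 507 × 717 mm
U2: ⌊717/2⌋ × 507 = 358 × 507 mm
U3: ⌊507/2⌋ × 358 = 253 × 358 mm

253 × 358 mm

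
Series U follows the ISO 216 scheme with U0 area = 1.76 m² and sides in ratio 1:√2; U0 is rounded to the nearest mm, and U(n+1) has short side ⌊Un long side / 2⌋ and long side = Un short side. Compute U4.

279 × 394 mm

Let U0's short side be w mm. w · w√2 = 1.76 m² = 1,760,000 mm², so w ≈ 1115.6 mm and w√2 ≈ 1577.7 mm → U0 = 1116 × 1578 mm.
U1: ⌊1578/2⌋ × 1116 = 789 × 1116 mm
U2: ⌊1116/2⌋ × 789 = 558 × 789 mm
U3: ⌊789/2⌋ × 558 = 394 × 558 mm
U4: ⌊558/2⌋ × 394 = 279 × 394 mm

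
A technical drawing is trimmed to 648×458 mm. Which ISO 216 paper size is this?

Aspect ratio 648/458 ≈ 1.415 — close to the ISO √2 ≈ 1.414.
In the C-series (envelope sizes, between A and B): C2 = 458 × 648 mm.

C2 (458 × 648 mm)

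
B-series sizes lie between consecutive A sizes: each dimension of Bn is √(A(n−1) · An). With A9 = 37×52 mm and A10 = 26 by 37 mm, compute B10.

Short side: √(37 · 26) = √962 ≈ 31.0 → 31 mm
Long side: √(52 · 37) = √1924 ≈ 43.9 → 44 mm

31 × 44 mm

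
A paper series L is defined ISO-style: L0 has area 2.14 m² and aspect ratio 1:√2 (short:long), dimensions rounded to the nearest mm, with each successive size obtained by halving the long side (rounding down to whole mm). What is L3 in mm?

435 × 615 mm

Let L0's short side be w mm. w · w√2 = 2.14 m² = 2,140,000 mm², so w ≈ 1230.1 mm and w√2 ≈ 1739.7 mm → L0 = 1230 × 1740 mm.
L1: ⌊1740/2⌋ × 1230 = 870 × 1230 mm
L2: ⌊1230/2⌋ × 870 = 615 × 870 mm
L3: ⌊870/2⌋ × 615 = 435 × 615 mm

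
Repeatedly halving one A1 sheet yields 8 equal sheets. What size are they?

A4

8 = 2^3, so 3 halving steps.
A1 → A2 → … → A4 after 3 steps.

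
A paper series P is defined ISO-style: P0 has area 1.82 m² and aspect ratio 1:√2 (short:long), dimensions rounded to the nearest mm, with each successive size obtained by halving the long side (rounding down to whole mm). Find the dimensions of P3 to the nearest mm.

Let P0's short side be w mm. w · w√2 = 1.82 m² = 1,820,000 mm², so w ≈ 1134.4 mm and w√2 ≈ 1604.3 mm → P0 = 1134 × 1604 mm.
P1: ⌊1604/2⌋ × 1134 = 802 × 1134 mm
P2: ⌊1134/2⌋ × 802 = 567 × 802 mm
P3: ⌊802/2⌋ × 567 = 401 × 567 mm

401 × 567 mm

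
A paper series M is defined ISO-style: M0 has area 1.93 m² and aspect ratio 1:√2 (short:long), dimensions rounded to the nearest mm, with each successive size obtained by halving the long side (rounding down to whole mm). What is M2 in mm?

Let M0's short side be w mm. w · w√2 = 1.93 m² = 1,930,000 mm², so w ≈ 1168.2 mm and w√2 ≈ 1652.1 mm → M0 = 1168 × 1652 mm.
M1: ⌊1652/2⌋ × 1168 = 826 × 1168 mm
M2: ⌊1168/2⌋ × 826 = 584 × 826 mm

584 × 826 mm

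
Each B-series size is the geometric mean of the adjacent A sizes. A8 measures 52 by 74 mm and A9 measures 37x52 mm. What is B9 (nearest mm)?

Short side: √(52 · 37) = √1924 ≈ 43.9 → 44 mm
Long side: √(74 · 52) = √3848 ≈ 62.0 → 62 mm

44 × 62 mm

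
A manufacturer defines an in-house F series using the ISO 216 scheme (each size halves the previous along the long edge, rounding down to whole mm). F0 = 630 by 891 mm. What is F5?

F1 = 445 × 630 mm (from F0 by 1 halving).
F2: ⌊630/2⌋ × 445 = 315 × 445 mm
F3: ⌊445/2⌋ × 315 = 222 × 315 mm
F4: ⌊315/2⌋ × 222 = 157 × 222 mm
F5: ⌊222/2⌋ × 157 = 111 × 157 mm

111 × 157 mm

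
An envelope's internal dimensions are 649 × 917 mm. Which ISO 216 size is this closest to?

C1 (648 × 917 mm)

Aspect ratio 917/649 ≈ 1.413 — close to the ISO √2 ≈ 1.414.
In the C-series (envelope sizes, between A and B): C1 = 648 × 917 mm.
Off by 1 mm total — nearest standard size.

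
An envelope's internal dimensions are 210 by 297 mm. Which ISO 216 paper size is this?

A4 (210 × 297 mm)

Aspect ratio 297/210 ≈ 1.414 — close to the ISO √2 ≈ 1.414.
In the A-series (A0 area = 1 m²): A4 = 210 × 297 mm.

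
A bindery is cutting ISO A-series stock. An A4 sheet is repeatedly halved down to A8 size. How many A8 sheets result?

16

Each ISO step halves the sheet: 1 × A4 → 2 × A5 → 4 × A6 → 8 × A7 → …
From A4 to A8 is 4 halving steps: 2^4 = 16.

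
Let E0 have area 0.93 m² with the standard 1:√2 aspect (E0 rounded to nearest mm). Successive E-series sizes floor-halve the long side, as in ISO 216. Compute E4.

Let E0's short side be w mm. w · w√2 = 0.93 m² = 930,000 mm², so w ≈ 810.9 mm and w√2 ≈ 1146.8 mm → E0 = 811 × 1147 mm.
E1: ⌊1147/2⌋ × 811 = 573 × 811 mm
E2: ⌊811/2⌋ × 573 = 405 × 573 mm
E3: ⌊573/2⌋ × 405 = 286 × 405 mm
E4: ⌊405/2⌋ × 286 = 202 × 286 mm

202 × 286 mm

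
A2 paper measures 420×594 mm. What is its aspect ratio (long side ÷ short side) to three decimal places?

594 / 420 = 1.414
Matches √2 ≈ 1.414 — the ISO 216 defining ratio.

1.414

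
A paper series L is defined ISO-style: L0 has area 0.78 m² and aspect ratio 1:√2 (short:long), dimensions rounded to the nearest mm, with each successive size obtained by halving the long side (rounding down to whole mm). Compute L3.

262 × 371 mm

Let L0's short side be w mm. w · w√2 = 0.78 m² = 780,000 mm², so w ≈ 742.7 mm and w√2 ≈ 1050.3 mm → L0 = 743 × 1050 mm.
L1: ⌊1050/2⌋ × 743 = 525 × 743 mm
L2: ⌊743/2⌋ × 525 = 371 × 525 mm
L3: ⌊525/2⌋ × 371 = 262 × 371 mm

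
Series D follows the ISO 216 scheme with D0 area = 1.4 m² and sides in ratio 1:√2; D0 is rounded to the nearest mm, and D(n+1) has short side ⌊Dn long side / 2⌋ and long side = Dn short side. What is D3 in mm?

351 × 497 mm

Let D0's short side be w mm. w · w√2 = 1.4 m² = 1,400,000 mm², so w ≈ 995.0 mm and w√2 ≈ 1407.1 mm → D0 = 995 × 1407 mm.
D1: ⌊1407/2⌋ × 995 = 703 × 995 mm
D2: ⌊995/2⌋ × 703 = 497 × 703 mm
D3: ⌊703/2⌋ × 497 = 351 × 497 mm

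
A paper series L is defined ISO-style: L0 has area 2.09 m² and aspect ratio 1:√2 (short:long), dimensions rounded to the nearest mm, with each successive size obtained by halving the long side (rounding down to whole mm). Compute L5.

Let L0's short side be w mm. w · w√2 = 2.09 m² = 2,090,000 mm², so w ≈ 1215.7 mm and w√2 ≈ 1719.2 mm → L0 = 1216 × 1719 mm.
L1: ⌊1719/2⌋ × 1216 = 859 × 1216 mm
L2: ⌊1216/2⌋ × 859 = 608 × 859 mm
L3: ⌊859/2⌋ × 608 = 429 × 608 mm
L4: ⌊608/2⌋ × 429 = 304 × 429 mm
L5: ⌊429/2⌋ × 304 = 214 × 304 mm

214 × 304 mm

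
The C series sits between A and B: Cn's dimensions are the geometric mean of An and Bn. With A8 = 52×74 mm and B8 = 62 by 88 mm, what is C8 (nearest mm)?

57 × 81 mm

Short side: √(52 · 62) = √3224 ≈ 56.8 → 57 mm
Long side: √(74 · 88) = √6512 ≈ 80.7 → 81 mm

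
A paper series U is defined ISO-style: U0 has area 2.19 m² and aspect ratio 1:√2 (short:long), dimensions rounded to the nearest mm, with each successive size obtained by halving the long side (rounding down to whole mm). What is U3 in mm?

440 × 622 mm

Let U0's short side be w mm. w · w√2 = 2.19 m² = 2,190,000 mm², so w ≈ 1244.4 mm and w√2 ≈ 1759.9 mm → U0 = 1244 × 1760 mm.
U1: ⌊1760/2⌋ × 1244 = 880 × 1244 mm
U2: ⌊1244/2⌋ × 880 = 622 × 880 mm
U3: ⌊880/2⌋ × 622 = 440 × 622 mm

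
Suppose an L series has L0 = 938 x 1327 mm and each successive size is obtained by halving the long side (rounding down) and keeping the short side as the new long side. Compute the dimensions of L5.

165 × 234 mm

L1: ⌊1327/2⌋ × 938 = 663 × 938 mm
L2: ⌊938/2⌋ × 663 = 469 × 663 mm
L3: ⌊663/2⌋ × 469 = 331 × 469 mm
L4: ⌊469/2⌋ × 331 = 234 × 331 mm
L5: ⌊331/2⌋ × 234 = 165 × 234 mm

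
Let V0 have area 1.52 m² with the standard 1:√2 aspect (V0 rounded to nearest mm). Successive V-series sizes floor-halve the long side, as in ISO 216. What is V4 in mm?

Let V0's short side be w mm. w · w√2 = 1.52 m² = 1,520,000 mm², so w ≈ 1036.7 mm and w√2 ≈ 1466.2 mm → V0 = 1037 × 1466 mm.
V1: ⌊1466/2⌋ × 1037 = 733 × 1037 mm
V2: ⌊1037/2⌋ × 733 = 518 × 733 mm
V3: ⌊733/2⌋ × 518 = 366 × 518 mm
V4: ⌊518/2⌋ × 366 = 259 × 366 mm

259 × 366 mm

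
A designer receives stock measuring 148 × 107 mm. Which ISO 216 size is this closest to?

Aspect ratio 148/107 ≈ 1.383 (ISO target is √2 ≈ 1.414).
In the A-series (A0 area = 1 m²): A6 = 105 × 148 mm.
Off by 2 mm total — nearest standard size.

A6 (105 × 148 mm)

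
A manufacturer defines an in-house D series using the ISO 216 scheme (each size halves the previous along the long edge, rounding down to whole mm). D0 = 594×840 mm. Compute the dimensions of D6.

74 × 105 mm

D1 = 420 × 594 mm (from D0 by 1 halving).
D2: ⌊594/2⌋ × 420 = 297 × 420 mm
D3: ⌊420/2⌋ × 297 = 210 × 297 mm
D4: ⌊297/2⌋ × 210 = 148 × 210 mm
D5: ⌊210/2⌋ × 148 = 105 × 148 mm
D6: ⌊148/2⌋ × 105 = 74 × 105 mm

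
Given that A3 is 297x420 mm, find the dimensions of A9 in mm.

A4: ⌊420/2⌋ × 297 = 210 × 297 mm
A5: ⌊297/2⌋ × 210 = 148 × 210 mm
A6: ⌊210/2⌋ × 148 = 105 × 148 mm
A7: ⌊148/2⌋ × 105 = 74 × 105 mm
A8: ⌊105/2⌋ × 74 = 52 × 74 mm
A9: ⌊74/2⌋ × 52 = 37 × 52 mm

37 × 52 mm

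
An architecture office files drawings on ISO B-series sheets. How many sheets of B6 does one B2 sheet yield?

16

Each ISO step halves the sheet: 1 × B2 → 2 × B3 → 4 × B4 → 8 × B5 → …
From B2 to B6 is 4 halving steps: 2^4 = 16.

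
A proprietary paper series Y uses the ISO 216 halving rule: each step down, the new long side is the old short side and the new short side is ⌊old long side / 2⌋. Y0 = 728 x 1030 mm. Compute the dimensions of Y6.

91 × 128 mm

Y1 = 515 × 728 mm (from Y0 by 1 halving).
Y2: ⌊728/2⌋ × 515 = 364 × 515 mm
Y3: ⌊515/2⌋ × 364 = 257 × 364 mm
Y4: ⌊364/2⌋ × 257 = 182 × 257 mm
Y5: ⌊257/2⌋ × 182 = 128 × 182 mm
Y6: ⌊182/2⌋ × 128 = 91 × 128 mm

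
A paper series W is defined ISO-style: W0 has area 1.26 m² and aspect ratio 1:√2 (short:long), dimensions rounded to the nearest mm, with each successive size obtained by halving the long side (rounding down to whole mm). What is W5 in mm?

Let W0's short side be w mm. w · w√2 = 1.26 m² = 1,260,000 mm², so w ≈ 943.9 mm and w√2 ≈ 1334.9 mm → W0 = 944 × 1335 mm.
W1: ⌊1335/2⌋ × 944 = 667 × 944 mm
W2: ⌊944/2⌋ × 667 = 472 × 667 mm
W3: ⌊667/2⌋ × 472 = 333 × 472 mm
W4: ⌊472/2⌋ × 333 = 236 × 333 mm
W5: ⌊333/2⌋ × 236 = 166 × 236 mm

166 × 236 mm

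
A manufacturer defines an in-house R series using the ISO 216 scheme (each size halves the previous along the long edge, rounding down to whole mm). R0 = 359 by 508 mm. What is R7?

31 × 44 mm

R1 = 254 × 359 mm (from R0 by 1 halving).
R2: ⌊359/2⌋ × 254 = 179 × 254 mm
R3: ⌊254/2⌋ × 179 = 127 × 179 mm
R4: ⌊179/2⌋ × 127 = 89 × 127 mm
R5: ⌊127/2⌋ × 89 = 63 × 89 mm
R6: ⌊89/2⌋ × 63 = 44 × 63 mm
R7: ⌊63/2⌋ × 44 = 31 × 44 mm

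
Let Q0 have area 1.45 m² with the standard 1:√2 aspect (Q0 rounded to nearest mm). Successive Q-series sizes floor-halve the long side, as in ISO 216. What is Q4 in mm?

Let Q0's short side be w mm. w · w√2 = 1.45 m² = 1,450,000 mm², so w ≈ 1012.6 mm and w√2 ≈ 1432.0 mm → Q0 = 1013 × 1432 mm.
Q1: ⌊1432/2⌋ × 1013 = 716 × 1013 mm
Q2: ⌊1013/2⌋ × 716 = 506 × 716 mm
Q3: ⌊716/2⌋ × 506 = 358 × 506 mm
Q4: ⌊506/2⌋ × 358 = 253 × 358 mm

253 × 358 mm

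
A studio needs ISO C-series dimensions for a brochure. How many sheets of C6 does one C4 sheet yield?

Each ISO step halves the sheet: 1 × C4 → 2 × C5 → 4 × C6
From C4 to C6 is 2 halving steps: 2^2 = 4.

4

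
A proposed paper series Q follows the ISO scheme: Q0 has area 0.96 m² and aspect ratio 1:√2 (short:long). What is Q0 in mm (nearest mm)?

824 × 1165 mm

Let the short side be w mm. Then w · w√2 = 0.96 m² = 960,000 mm².
w² = 960,000/√2, so w ≈ 823.9 mm; long side = w√2 ≈ 1165.2 mm.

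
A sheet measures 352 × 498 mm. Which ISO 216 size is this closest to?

B3 (353 × 500 mm)

Aspect ratio 498/352 ≈ 1.415 — close to the ISO √2 ≈ 1.414.
In the B-series (B0 = 1000 × 1414 mm): B3 = 353 × 500 mm.
Off by 3 mm total — nearest standard size.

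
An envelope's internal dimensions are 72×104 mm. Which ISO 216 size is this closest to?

A7 (74 × 105 mm)

Aspect ratio 104/72 ≈ 1.444 (ISO target is √2 ≈ 1.414).
In the A-series (A0 area = 1 m²): A7 = 74 × 105 mm.
Off by 3 mm total — nearest standard size.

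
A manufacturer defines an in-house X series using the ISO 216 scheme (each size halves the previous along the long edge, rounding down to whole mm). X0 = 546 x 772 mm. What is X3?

193 × 273 mm

X1: ⌊772/2⌋ × 546 = 386 × 546 mm
X2: ⌊546/2⌋ × 386 = 273 × 386 mm
X3: ⌊386/2⌋ × 273 = 193 × 273 mm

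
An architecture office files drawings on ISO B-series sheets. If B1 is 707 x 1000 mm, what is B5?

B2: ⌊1000/2⌋ × 707 = 500 × 707 mm
B3: ⌊707/2⌋ × 500 = 353 × 500 mm
B4: ⌊500/2⌋ × 353 = 250 × 353 mm
B5: ⌊353/2⌋ × 250 = 176 × 250 mm

176 × 250 mm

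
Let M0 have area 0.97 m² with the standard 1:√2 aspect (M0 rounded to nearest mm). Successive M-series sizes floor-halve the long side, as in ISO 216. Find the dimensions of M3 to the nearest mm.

Let M0's short side be w mm. w · w√2 = 0.97 m² = 970,000 mm², so w ≈ 828.2 mm and w√2 ≈ 1171.2 mm → M0 = 828 × 1171 mm.
M1: ⌊1171/2⌋ × 828 = 585 × 828 mm
M2: ⌊828/2⌋ × 585 = 414 × 585 mm
M3: ⌊585/2⌋ × 414 = 292 × 414 mm

292 × 414 mm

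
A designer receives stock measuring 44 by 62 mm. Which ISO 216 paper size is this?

Aspect ratio 62/44 ≈ 1.409 — close to the ISO √2 ≈ 1.414.
In the B-series (B0 = 1000 × 1414 mm): B9 = 44 × 62 mm.

B9 (44 × 62 mm)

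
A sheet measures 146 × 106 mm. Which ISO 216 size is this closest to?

Aspect ratio 146/106 ≈ 1.377 (ISO target is √2 ≈ 1.414).
In the A-series (A0 area = 1 m²): A6 = 105 × 148 mm.
Off by 3 mm total — nearest standard size.

A6 (105 × 148 mm)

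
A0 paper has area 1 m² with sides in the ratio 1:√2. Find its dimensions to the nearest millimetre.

Let the short side be w mm. Then the long side is w√2 and w · w√2 = 10⁶ mm².
w² = 10⁶/√2, so w = 1000 / 2^(1/4) ≈ 840.9 mm; long side = 1000 · 2^(1/4) ≈ 1189.2 mm.

841 × 1189 mm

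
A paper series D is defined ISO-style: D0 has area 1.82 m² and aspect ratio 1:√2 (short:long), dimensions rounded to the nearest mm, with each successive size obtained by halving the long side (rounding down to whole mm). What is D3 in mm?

401 × 567 mm

Let D0's short side be w mm. w · w√2 = 1.82 m² = 1,820,000 mm², so w ≈ 1134.4 mm and w√2 ≈ 1604.3 mm → D0 = 1134 × 1604 mm.
D1: ⌊1604/2⌋ × 1134 = 802 × 1134 mm
D2: ⌊1134/2⌋ × 802 = 567 × 802 mm
D3: ⌊802/2⌋ × 567 = 401 × 567 mm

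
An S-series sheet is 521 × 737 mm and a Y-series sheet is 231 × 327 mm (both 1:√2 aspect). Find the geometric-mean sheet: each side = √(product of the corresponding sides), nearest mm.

347 × 491 mm

Short side: √(521 · 231) = √120351 ≈ 346.9 → 347 mm
Long side: √(737 · 327) = √240999 ≈ 490.9 → 491 mm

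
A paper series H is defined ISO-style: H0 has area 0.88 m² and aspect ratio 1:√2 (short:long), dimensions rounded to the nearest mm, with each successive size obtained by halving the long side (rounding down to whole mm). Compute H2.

394 × 558 mm

Let H0's short side be w mm. w · w√2 = 0.88 m² = 880,000 mm², so w ≈ 788.8 mm and w√2 ≈ 1115.6 mm → H0 = 789 × 1116 mm.
H1: ⌊1116/2⌋ × 789 = 558 × 789 mm
H2: ⌊789/2⌋ × 558 = 394 × 558 mm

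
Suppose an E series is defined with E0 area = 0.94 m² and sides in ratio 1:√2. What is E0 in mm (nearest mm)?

Let the short side be w mm. Then w · w√2 = 0.94 m² = 940,000 mm².
w² = 940,000/√2, so w ≈ 815.3 mm; long side = w√2 ≈ 1153.0 mm.

815 × 1153 mm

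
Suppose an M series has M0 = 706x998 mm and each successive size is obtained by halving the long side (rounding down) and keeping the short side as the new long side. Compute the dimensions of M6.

M1 = 499 × 706 mm (from M0 by 1 halving).
M2: ⌊706/2⌋ × 499 = 353 × 499 mm
M3: ⌊499/2⌋ × 353 = 249 × 353 mm
M4: ⌊353/2⌋ × 249 = 176 × 249 mm
M5: ⌊249/2⌋ × 176 = 124 × 176 mm
M6: ⌊176/2⌋ × 124 = 88 × 124 mm

88 × 124 mm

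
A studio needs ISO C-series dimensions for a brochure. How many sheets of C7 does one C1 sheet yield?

Each ISO step halves the sheet: 1 × C1 → 2 × C2 → 4 × C3 → 8 × C4 → …
From C1 to C7 is 6 halving steps: 2^6 = 64.

64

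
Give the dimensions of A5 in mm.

A0 = 841 × 1189 mm (A0 has area 1 m², aspect 1:√2).
A1: ⌊1189/2⌋ × 841 = 594 × 841 mm
A2: ⌊841/2⌋ × 594 = 420 × 594 mm
A3: ⌊594/2⌋ × 420 = 297 × 420 mm
A4: ⌊420/2⌋ × 297 = 210 × 297 mm
A5: ⌊297/2⌋ × 210 = 148 × 210 mm

148 × 210 mm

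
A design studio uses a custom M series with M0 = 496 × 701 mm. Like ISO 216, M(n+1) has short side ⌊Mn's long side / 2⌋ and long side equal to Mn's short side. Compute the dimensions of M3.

175 × 248 mm

M1: ⌊701/2⌋ × 496 = 350 × 496 mm
M2: ⌊496/2⌋ × 350 = 248 × 350 mm
M3: ⌊350/2⌋ × 248 = 175 × 248 mm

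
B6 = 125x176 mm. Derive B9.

44 × 62 mm

B7: ⌊176/2⌋ × 125 = 88 × 125 mm
B8: ⌊125/2⌋ × 88 = 62 × 88 mm
B9: ⌊88/2⌋ × 62 = 44 × 62 mm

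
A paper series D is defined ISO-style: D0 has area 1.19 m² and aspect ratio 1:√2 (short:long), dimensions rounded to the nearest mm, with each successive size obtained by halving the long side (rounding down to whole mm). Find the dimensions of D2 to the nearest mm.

Let D0's short side be w mm. w · w√2 = 1.19 m² = 1,190,000 mm², so w ≈ 917.3 mm and w√2 ≈ 1297.3 mm → D0 = 917 × 1297 mm.
D1: ⌊1297/2⌋ × 917 = 648 × 917 mm
D2: ⌊917/2⌋ × 648 = 458 × 648 mm

458 × 648 mm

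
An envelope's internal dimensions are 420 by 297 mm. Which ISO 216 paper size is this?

Aspect ratio 420/297 ≈ 1.414 — close to the ISO √2 ≈ 1.414.
In the A-series (A0 area = 1 m²): A3 = 297 × 420 mm.

A3 (297 × 420 mm)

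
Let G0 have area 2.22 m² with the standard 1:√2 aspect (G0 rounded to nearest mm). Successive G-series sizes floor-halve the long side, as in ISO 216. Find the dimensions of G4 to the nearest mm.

Let G0's short side be w mm. w · w√2 = 2.22 m² = 2,220,000 mm², so w ≈ 1252.9 mm and w√2 ≈ 1771.9 mm → G0 = 1253 × 1772 mm.
G1: ⌊1772/2⌋ × 1253 = 886 × 1253 mm
G2: ⌊1253/2⌋ × 886 = 626 × 886 mm
G3: ⌊886/2⌋ × 626 = 443 × 626 mm
G4: ⌊626/2⌋ × 443 = 313 × 443 mm

313 × 443 mm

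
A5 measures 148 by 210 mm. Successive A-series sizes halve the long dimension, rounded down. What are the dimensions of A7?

74 × 105 mm

A6: ⌊210/2⌋ × 148 = 105 × 148 mm
A7: ⌊148/2⌋ × 105 = 74 × 105 mm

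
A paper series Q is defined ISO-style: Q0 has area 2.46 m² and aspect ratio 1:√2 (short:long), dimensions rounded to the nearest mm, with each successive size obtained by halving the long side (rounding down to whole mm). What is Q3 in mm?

466 × 659 mm

Let Q0's short side be w mm. w · w√2 = 2.46 m² = 2,460,000 mm², so w ≈ 1318.9 mm and w√2 ≈ 1865.2 mm → Q0 = 1319 × 1865 mm.
Q1: ⌊1865/2⌋ × 1319 = 932 × 1319 mm
Q2: ⌊1319/2⌋ × 932 = 659 × 932 mm
Q3: ⌊932/2⌋ × 659 = 466 × 659 mm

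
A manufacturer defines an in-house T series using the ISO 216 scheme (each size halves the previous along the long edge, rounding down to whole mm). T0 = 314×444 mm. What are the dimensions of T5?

55 × 78 mm

T1: ⌊444/2⌋ × 314 = 222 × 314 mm
T2: ⌊314/2⌋ × 222 = 157 × 222 mm
T3: ⌊222/2⌋ × 157 = 111 × 157 mm
T4: ⌊157/2⌋ × 111 = 78 × 111 mm
T5: ⌊111/2⌋ × 78 = 55 × 78 mm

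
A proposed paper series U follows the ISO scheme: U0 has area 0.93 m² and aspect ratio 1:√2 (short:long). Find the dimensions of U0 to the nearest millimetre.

Let the short side be w mm. Then w · w√2 = 0.93 m² = 930,000 mm².
w² = 930,000/√2, so w ≈ 810.9 mm; long side = w√2 ≈ 1146.8 mm.

811 × 1147 mm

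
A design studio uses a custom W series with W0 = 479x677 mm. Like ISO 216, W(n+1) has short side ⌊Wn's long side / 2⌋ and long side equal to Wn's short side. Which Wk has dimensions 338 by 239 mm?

W0: 479 × 677 mm
W1: 338 × 479 mm
W2: 239 × 338 mm
W3: 169 × 239 mm
→ matches W2.

W2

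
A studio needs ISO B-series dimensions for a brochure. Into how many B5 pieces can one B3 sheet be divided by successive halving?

4

Each ISO step halves the sheet: 1 × B3 → 2 × B4 → 4 × B5
From B3 to B5 is 2 halving steps: 2^2 = 4.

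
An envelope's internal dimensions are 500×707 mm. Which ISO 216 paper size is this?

B2 (500 × 707 mm)

Aspect ratio 707/500 ≈ 1.414 — close to the ISO √2 ≈ 1.414.
In the B-series (B0 = 1000 × 1414 mm): B2 = 500 × 707 mm.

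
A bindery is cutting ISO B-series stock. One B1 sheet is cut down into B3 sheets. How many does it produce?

Each ISO step halves the sheet: 1 × B1 → 2 × B2 → 4 × B3
From B1 to B3 is 2 halving steps: 2^2 = 4.

4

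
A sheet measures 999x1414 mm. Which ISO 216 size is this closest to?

Aspect ratio 1414/999 ≈ 1.415 — close to the ISO √2 ≈ 1.414.
In the B-series (B0 = 1000 × 1414 mm): B0 = 1000 × 1414 mm.
Off by 1 mm total — nearest standard size.

B0 (1000 × 1414 mm)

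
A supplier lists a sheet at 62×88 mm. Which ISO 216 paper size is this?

Aspect ratio 88/62 ≈ 1.419 — close to the ISO √2 ≈ 1.414.
In the B-series (B0 = 1000 × 1414 mm): B8 = 62 × 88 mm.

B8 (62 × 88 mm)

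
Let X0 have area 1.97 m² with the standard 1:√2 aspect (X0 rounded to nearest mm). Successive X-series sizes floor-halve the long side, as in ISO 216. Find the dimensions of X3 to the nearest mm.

Let X0's short side be w mm. w · w√2 = 1.97 m² = 1,970,000 mm², so w ≈ 1180.3 mm and w√2 ≈ 1669.1 mm → X0 = 1180 × 1669 mm.
X1: ⌊1669/2⌋ × 1180 = 834 × 1180 mm
X2: ⌊1180/2⌋ × 834 = 590 × 834 mm
X3: ⌊834/2⌋ × 590 = 417 × 590 mm

417 × 590 mm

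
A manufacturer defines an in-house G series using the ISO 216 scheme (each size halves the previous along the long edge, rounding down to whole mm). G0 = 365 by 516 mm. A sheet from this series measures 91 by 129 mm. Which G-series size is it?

G4

G0: 365 × 516 mm
G1: 258 × 365 mm
G2: 182 × 258 mm
G3: 129 × 182 mm
G4: 91 × 129 mm
G5: 64 × 91 mm
→ matches G4.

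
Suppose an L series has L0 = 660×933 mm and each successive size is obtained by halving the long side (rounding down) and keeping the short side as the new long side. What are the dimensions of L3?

L1: ⌊933/2⌋ × 660 = 466 × 660 mm
L2: ⌊660/2⌋ × 466 = 330 × 466 mm
L3: ⌊466/2⌋ × 330 = 233 × 330 mm

233 × 330 mm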